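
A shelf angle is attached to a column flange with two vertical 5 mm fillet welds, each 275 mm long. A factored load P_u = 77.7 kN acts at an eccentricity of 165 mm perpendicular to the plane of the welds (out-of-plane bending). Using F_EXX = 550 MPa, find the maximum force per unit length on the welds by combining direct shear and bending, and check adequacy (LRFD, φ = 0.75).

f_max ≈ 528 N/mm; adequate

L_w = 2 × 275 = 550 mm; section modulus (unit throat) S = 2 × L²/6 = 25210 mm².
Direct shear f_v = P/L_w = 77.7×10³/550 = 141.3 N/mm.
Moment M = P × e = 77.7×10³ × 165 = 12820000 N·mm; bending f_b = M/S = 508.6 N/mm.
f_max = √(f_v² + f_b²) = √(141.3² + 508.6²) = 527.8 N/mm.
φr_n = 0.75 × 0.6 × 550 × (0.707 × 5) = 874.9 N/mm → adequate.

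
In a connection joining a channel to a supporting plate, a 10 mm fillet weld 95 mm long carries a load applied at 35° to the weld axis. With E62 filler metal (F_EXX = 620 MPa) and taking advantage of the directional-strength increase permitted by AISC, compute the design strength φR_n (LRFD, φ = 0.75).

t_e = 0.707 × 10 = 7.07 mm; A_we = 7.07 × 95 = 671.6 mm².
Directional factor: 1.0 + 0.5 sin^1.5(35°) = 1.217.
F_nw = 0.6 × 620 × 1.217 = 452.8 MPa.
φR_n = 0.75 × 452.8 × 671.6 × 10⁻³ = 228.1 kN.

φR_n ≈ 228 kN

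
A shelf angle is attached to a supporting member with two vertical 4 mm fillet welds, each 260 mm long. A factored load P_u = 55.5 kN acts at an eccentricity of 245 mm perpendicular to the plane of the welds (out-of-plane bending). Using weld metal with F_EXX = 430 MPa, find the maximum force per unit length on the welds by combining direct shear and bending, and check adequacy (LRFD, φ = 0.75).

f_max ≈ 613 N/mm; NOT adequate

L_w = 2 × 260 = 520 mm; section modulus (unit throat) S = 2 × L²/6 = 22530 mm².
Direct shear f_v = P/L_w = 55.5×10³/520 = 106.7 N/mm.
Moment M = P × e = 55.5×10³ × 245 = 13598000 N·mm; bending f_b = M/S = 603.4 N/mm.
f_max = √(f_v² + f_b²) = √(106.7² + 603.4²) = 612.8 N/mm.
φr_n = 0.75 × 0.6 × 430 × (0.707 × 4) = 547.2 N/mm → NOT adequate.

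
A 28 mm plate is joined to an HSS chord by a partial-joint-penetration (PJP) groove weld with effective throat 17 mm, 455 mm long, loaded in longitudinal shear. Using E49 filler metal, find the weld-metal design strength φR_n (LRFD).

E49XX → F_EXX = 490 MPa.
Effective throat (given) t_e = 17 mm.
A_we = 17 × 455 = 7735 mm².
F_nw = 0.6 F_EXX = 294 MPa.
φR_n = 0.75 × 294 × 7735 × 10⁻³ = 1706 kN.

φR_n ≈ 1710 kN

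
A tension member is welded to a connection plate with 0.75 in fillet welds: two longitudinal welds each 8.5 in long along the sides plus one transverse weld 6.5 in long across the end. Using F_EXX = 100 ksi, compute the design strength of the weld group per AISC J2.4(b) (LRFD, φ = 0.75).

φR_n ≈ 577 kips

t_e = 0.707 × 0.75 = 0.5302 in.
R_nwl = 0.6 × 100 × 0.5302 × 17 = 540.9 kips (longitudinal, 2 welds).
R_nwt = 0.6 × 100 × 0.5302 × 6.5 = 206.8 kips (transverse, base value).
(i) R_nwl + R_nwt = 747.7 kips; (ii) 0.85 R_nwl + 1.5 R_nwt = 769.9 kips.
R_n = max = 769.9 kips [governs: (ii)]; φR_n = 577.4 kips.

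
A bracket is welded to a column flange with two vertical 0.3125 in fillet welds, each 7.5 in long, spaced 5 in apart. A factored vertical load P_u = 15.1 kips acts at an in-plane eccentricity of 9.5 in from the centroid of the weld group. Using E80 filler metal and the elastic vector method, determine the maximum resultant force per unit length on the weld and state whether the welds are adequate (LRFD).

f_max ≈ 4.58 kip/in; adequate

E80XX → F_EXX = 80 ksi.
Total weld length L_w = 15 in. Treat welds as unit-width lines.
Polar moment about centroid: J = 2[d³/12 + d(b/2)²] = 2[7.5³/12 + 7.5×2.5²] = 164.1 in³.
Direct shear f_v = P/L_w = 15.1 / 15 = 1.007 kip/in (vertical).
Torsion M = P·e = 15.1 × 9.5 = 143.45 kip·in.
Critical point at (x, y) = (2.5, 3.75) from centroid. f_tx = M·y/J = 3.279 kip/in; f_ty = M·x/J = 2.186 kip/in.
Resultant f_max = √[f_tx² + (f_v + f_ty)²] = √[3.279² + (1.007 + 2.186)²] = 4.576 kip/in.
Capacity per unit length: φr_n = 0.75 × 0.6 × 80 × (0.707 × 0.3125) = 7.954 kip/in.
4.576 ≤ 7.954 → adequate.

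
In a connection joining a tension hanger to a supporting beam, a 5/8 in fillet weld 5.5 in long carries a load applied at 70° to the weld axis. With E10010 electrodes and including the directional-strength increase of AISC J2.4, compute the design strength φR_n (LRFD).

φR_n ≈ 159 kip

E100XX → F_EXX = 100 ksi.
t_e = 0.707 × 0.625 = 0.4419 in; A_we = 0.4419 × 5.5 = 2.43 in².
Directional factor: 1.0 + 0.5 sin^1.5(70°) = 1.455.
F_nw = 0.6 × 100 × 1.455 = 87.33 ksi.
φR_n = 0.75 × 87.33 × 2.43 = 159.2 kip.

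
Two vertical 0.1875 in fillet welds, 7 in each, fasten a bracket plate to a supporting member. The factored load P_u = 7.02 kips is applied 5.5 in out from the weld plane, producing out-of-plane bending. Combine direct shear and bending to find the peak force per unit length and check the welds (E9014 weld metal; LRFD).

E90XX → F_EXX = 90 ksi.
L_w = 2 × 7 = 14 in; section modulus (unit throat) S = 2 × L²/6 = 16.33 in².
Direct shear f_v = P/L_w = 7.02/14 = 0.5014 kip/in.
Moment M = P × e = 7.02 × 5.5 = 38.61 kip·in; bending f_b = M/S = 2.364 kip/in.
f_max = √(f_v² + f_b²) = √(0.5014² + 2.364²) = 2.416 kip/in.
φr_n = 0.75 × 0.6 × 90 × (0.707 × 0.1875) = 5.369 kip/in → adequate.

f_max ≈ 2.42 kip/in; adequate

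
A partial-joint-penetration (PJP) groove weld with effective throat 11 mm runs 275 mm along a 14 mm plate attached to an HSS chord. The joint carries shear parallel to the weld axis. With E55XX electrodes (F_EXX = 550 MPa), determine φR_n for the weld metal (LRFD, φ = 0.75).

Effective throat (given) t_e = 11 mm.
A_we = 11 × 275 = 3025 mm².
F_nw = 0.6 F_EXX = 330 MPa.
φR_n = 0.75 × 330 × 3025 × 10⁻³ = 748.7 kN.

φR_n ≈ 749 kN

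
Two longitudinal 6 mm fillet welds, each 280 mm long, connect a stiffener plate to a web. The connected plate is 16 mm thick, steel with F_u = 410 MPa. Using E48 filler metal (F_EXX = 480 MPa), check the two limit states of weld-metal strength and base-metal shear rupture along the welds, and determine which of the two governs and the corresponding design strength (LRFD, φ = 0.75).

φR_n ≈ 513 kN (weld metal governs)

t_e = 0.707 × 6 = 4.242 mm; L = 560 mm.
Weld metal: φR_n = 0.75 × 0.6 × 480 × 4.242 × 560 × 10⁻³ = 513.1 kN.
Base metal (shear rupture): φR_n = 0.75 × 0.6 × 410 × 16 × 560 × 10⁻³ = 1653 kN.
Governing: weld metal.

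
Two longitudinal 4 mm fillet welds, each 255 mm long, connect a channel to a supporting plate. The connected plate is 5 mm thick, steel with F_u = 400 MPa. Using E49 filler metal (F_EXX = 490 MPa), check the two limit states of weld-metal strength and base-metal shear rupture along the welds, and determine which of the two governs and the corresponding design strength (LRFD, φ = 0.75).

φR_n ≈ 318 kN (weld metal governs)

t_e = 0.707 × 4 = 2.828 mm; L = 510 mm.
Weld metal: φR_n = 0.75 × 0.6 × 490 × 2.828 × 510 × 10⁻³ = 318 kN.
Base metal (shear rupture): φR_n = 0.75 × 0.6 × 400 × 5 × 510 × 10⁻³ = 459 kN.
Governing: weld metal.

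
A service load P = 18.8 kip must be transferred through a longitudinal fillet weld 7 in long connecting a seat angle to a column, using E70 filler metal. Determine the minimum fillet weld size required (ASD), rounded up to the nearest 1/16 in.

E70XX → F_EXX = 70 ksi.
Total weld length L = 7 in.
Required throat t_e = P × Ω / (0.6 F_EXX × L) = 18.8 × 2.0 / (0.6 × 70 × 7) = 0.1279 in.
Required leg w = t_e / 0.707 = 0.1809 in → use 3/16 in.

w = 3/16 in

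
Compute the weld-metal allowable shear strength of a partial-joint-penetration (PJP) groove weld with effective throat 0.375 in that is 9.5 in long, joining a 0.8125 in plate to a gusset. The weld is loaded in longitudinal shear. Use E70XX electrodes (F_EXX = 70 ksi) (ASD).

R_n/Ω ≈ 74.8 kips

Effective throat (given) t_e = 0.375 in.
A_we = 0.375 × 9.5 = 3.562 in².
F_nw = 0.6 F_EXX = 42 ksi.
R_n/Ω = (42 × 3.562) / 2.0 = 74.81 kips.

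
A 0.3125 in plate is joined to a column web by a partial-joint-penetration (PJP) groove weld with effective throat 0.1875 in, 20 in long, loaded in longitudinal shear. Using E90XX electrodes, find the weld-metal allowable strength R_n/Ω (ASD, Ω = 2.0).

R_n/Ω ≈ 101 kip

E90XX → F_EXX = 90 ksi.
Effective throat (given) t_e = 0.1875 in.
A_we = 0.1875 × 20 = 3.75 in².
F_nw = 0.6 F_EXX = 54 ksi.
R_n/Ω = (54 × 3.75) / 2.0 = 101.2 kip.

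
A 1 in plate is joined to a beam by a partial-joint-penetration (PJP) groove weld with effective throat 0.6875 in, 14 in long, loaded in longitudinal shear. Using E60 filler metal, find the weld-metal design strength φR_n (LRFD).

φR_n ≈ 260 kip

E60XX → F_EXX = 60 ksi.
Effective throat (given) t_e = 0.6875 in.
A_we = 0.6875 × 14 = 9.625 in².
F_nw = 0.6 F_EXX = 36 ksi.
φR_n = 0.75 × 36 × 9.625 = 259.9 kip.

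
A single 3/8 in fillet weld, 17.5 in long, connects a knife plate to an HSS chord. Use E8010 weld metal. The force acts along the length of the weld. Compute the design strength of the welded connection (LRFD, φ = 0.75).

E80XX → F_EXX = 80 ksi.
Effective throat t_e = 0.707 × 0.375 = 0.2651 in.
Total length L = 17.5 in; A_we = 0.2651 × 17.5 = 4.64 in².
F_nw = 0.6 F_EXX = 0.6 × 80 = 48 ksi.
φR_n = 0.75 × 48 × 4.64 = 167 kips.

φR_n ≈ 167 kips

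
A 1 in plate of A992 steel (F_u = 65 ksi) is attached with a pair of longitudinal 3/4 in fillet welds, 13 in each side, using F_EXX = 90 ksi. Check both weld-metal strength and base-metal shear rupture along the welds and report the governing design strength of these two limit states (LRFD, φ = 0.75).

φR_n ≈ 558 kips (weld metal governs)

t_e = 0.707 × 0.75 = 0.5302 in; L = 26 in.
Weld metal: φR_n = 0.75 × 0.6 × 90 × 0.5302 × 26 = 558.4 kips.
Base metal (shear rupture): φR_n = 0.75 × 0.6 × 65 × 1 × 26 = 760.5 kips.
Governing: weld metal.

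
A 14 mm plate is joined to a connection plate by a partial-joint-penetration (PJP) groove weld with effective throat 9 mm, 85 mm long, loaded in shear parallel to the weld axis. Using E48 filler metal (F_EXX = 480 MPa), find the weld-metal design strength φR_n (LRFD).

Effective throat (given) t_e = 9 mm.
A_we = 9 × 85 = 765 mm².
F_nw = 0.6 F_EXX = 288 MPa.
φR_n = 0.75 × 288 × 765 × 10⁻³ = 165.2 kN.

φR_n ≈ 165 kN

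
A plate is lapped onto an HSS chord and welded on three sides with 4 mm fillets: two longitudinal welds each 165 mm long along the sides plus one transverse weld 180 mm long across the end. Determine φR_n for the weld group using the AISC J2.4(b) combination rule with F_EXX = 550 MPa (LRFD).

t_e = 0.707 × 4 = 2.828 mm.
R_nwl = 0.6 × 550 × 2.828 × 330 × 10⁻³ = 308 kN (longitudinal, 2 welds).
R_nwt = 0.6 × 550 × 2.828 × 180 × 10⁻³ = 168 kN (transverse, base value).
(i) R_nwl + R_nwt = 476 kN; (ii) 0.85 R_nwl + 1.5 R_nwt = 513.7 kN.
R_n = max = 513.7 kN [governs: (ii)]; φR_n = 385.3 kN.

φR_n ≈ 385 kN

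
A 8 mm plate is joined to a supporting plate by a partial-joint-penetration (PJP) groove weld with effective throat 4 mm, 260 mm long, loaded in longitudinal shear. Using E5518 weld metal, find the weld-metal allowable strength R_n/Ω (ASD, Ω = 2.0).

E55XX → F_EXX = 550 MPa.
Effective throat (given) t_e = 4 mm.
A_we = 4 × 260 = 1040 mm².
F_nw = 0.6 F_EXX = 330 MPa.
R_n/Ω = (330 × 1040) / 2.0 × 10⁻³ = 171.6 kN.

R_n/Ω ≈ 172 kN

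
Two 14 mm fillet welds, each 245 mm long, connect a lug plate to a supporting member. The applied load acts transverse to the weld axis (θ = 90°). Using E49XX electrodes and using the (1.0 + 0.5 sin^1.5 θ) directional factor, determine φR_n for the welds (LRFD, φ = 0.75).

E49XX → F_EXX = 490 MPa.
t_e = 0.707 × 14 = 9.898 mm; A_we = 9.898 × 490 = 4850 mm².
Directional factor: 1.0 + 0.5 sin^1.5(90°) = 1.5.
F_nw = 0.6 × 490 × 1.5 = 441 MPa.
φR_n = 0.75 × 441 × 4850 × 10⁻³ = 1604 kN.

φR_n ≈ 1600 kN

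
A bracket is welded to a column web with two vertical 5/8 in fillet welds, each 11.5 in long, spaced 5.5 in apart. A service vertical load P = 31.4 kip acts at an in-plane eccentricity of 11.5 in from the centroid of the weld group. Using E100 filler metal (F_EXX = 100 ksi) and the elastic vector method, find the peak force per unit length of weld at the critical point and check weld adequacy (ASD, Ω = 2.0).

Total weld length L_w = 23 in. Treat welds as unit-width lines.
Polar moment about centroid: J = 2[d³/12 + d(b/2)²] = 2[11.5³/12 + 11.5×2.75²] = 427.4 in³.
Direct shear f_v = P/L_w = 31.4 / 23 = 1.365 kip/in (vertical).
Torsion M = P·e = 31.4 × 11.5 = 361.1 kip·in.
Critical point at (x, y) = (2.75, 5.75) from centroid. f_tx = M·y/J = 4.858 kip/in; f_ty = M·x/J = 2.323 kip/in.
Resultant f_max = √[f_tx² + (f_v + f_ty)²] = √[4.858² + (1.365 + 2.323)²] = 6.1 kip/in.
Capacity per unit length: r_n/Ω = (1/2.0) × 0.6 × 100 × (0.707 × 0.625) = 13.26 kip/in.
6.1 ≤ 13.26 → adequate.

f_max ≈ 6.1 kip/in; adequate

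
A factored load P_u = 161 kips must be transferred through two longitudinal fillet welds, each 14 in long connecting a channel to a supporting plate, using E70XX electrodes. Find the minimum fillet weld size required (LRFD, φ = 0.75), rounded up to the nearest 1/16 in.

E70XX → F_EXX = 70 ksi.
Total weld length L = 28 in.
Required throat t_e = P_u / (φ × 0.6 F_EXX × L) = 161 / (0.75 × 0.6 × 70 × 28) = 0.1825 in.
Required leg w = t_e / 0.707 = 0.2582 in → use 5/16 in.

w = 5/16 in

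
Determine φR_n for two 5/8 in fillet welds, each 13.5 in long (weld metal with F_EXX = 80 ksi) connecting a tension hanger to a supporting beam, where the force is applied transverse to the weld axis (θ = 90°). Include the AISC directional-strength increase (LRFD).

φR_n ≈ 644 kips

t_e = 0.707 × 0.625 = 0.4419 in; A_we = 0.4419 × 27 = 11.93 in².
Directional factor: 1.0 + 0.5 sin^1.5(90°) = 1.5.
F_nw = 0.6 × 80 × 1.5 = 72 ksi.
φR_n = 0.75 × 72 × 11.93 = 644.3 kips.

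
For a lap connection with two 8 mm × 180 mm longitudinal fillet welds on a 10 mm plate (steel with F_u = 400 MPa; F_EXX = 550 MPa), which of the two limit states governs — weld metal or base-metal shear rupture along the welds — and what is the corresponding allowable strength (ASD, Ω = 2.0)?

R_n/Ω ≈ 336 kN (weld metal governs)

t_e = 0.707 × 8 = 5.656 mm; L = 360 mm.
Weld metal: R_n/Ω = (1/2.0) × 0.6 × 550 × 5.656 × 360 × 10⁻³ = 336 kN.
Base metal (shear rupture): R_n/Ω = (1/2.0) × 0.6 × 400 × 10 × 360 × 10⁻³ = 432 kN.
Governing: weld metal.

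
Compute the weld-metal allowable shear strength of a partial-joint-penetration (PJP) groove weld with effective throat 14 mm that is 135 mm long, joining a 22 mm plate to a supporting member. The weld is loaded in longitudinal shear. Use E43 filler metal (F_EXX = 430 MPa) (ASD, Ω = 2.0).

Effective throat (given) t_e = 14 mm.
A_we = 14 × 135 = 1890 mm².
F_nw = 0.6 F_EXX = 258 MPa.
R_n/Ω = (258 × 1890) / 2.0 × 10⁻³ = 243.8 kN.

R_n/Ω ≈ 244 kN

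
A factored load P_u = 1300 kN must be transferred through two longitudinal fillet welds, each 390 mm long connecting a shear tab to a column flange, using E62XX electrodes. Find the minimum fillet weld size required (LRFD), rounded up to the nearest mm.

w = 9 mm

E62XX → F_EXX = 620 MPa.
Total weld length L = 780 mm.
Required throat t_e = P_u / (φ × 0.6 F_EXX × L) = 1300 / (0.75 × 0.6 × 620 × 780 × 10⁻³) = 5.974 mm.
Required leg w = t_e / 0.707 = 8.449 mm → use 9 mm.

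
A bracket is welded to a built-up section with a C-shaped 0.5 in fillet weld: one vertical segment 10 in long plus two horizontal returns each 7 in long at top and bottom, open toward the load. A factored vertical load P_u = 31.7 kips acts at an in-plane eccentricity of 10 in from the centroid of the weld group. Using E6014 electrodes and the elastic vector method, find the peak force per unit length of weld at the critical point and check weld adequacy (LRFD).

E60XX → F_EXX = 60 ksi.
Total weld length L_w = 24 in. Treat welds as unit-width lines.
Centroid: x̄ = 2×7×3.5 / 24 = 2.042 in from the vertical weld.
Polar moment about centroid: J = I_x + I_y = [10³/12 + 2×7×5²] + [10×2.042² + 2(7³/12 + 7×1.458²)] = 562 in³.
Direct shear f_v = P/L_w = 31.7 / 24 = 1.321 kip/in (vertical).
Torsion M = P·e = 31.7 × 10 = 317 kip·in.
Critical point at (x, y) = (4.958, 5) from centroid. f_tx = M·y/J = 2.82 kip/in; f_ty = M·x/J = 2.797 kip/in.
Resultant f_max = √[f_tx² + (f_v + f_ty)²] = √[2.82² + (1.321 + 2.797)²] = 4.991 kip/in.
Capacity per unit length: φr_n = 0.75 × 0.6 × 60 × (0.707 × 0.5) = 9.544 kip/in.
4.991 ≤ 9.544 → adequate.

f_max ≈ 4.99 kip/in; adequate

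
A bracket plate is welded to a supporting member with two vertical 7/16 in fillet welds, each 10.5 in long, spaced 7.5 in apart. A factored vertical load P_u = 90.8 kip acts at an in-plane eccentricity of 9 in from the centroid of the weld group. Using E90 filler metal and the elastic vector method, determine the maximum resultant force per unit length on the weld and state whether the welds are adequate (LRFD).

E90XX → F_EXX = 90 ksi.
Total weld length L_w = 21 in. Treat welds as unit-width lines.
Polar moment about centroid: J = 2[d³/12 + d(b/2)²] = 2[10.5³/12 + 10.5×3.75²] = 488.2 in³.
Direct shear f_v = P/L_w = 90.8 / 21 = 4.324 kip/in (vertical).
Torsion M = P·e = 90.8 × 9 = 817.2 kip·in.
Critical point at (x, y) = (3.75, 5.25) from centroid. f_tx = M·y/J = 8.787 kip/in; f_ty = M·x/J = 6.276 kip/in.
Resultant f_max = √[f_tx² + (f_v + f_ty)²] = √[8.787² + (4.324 + 6.276)²] = 13.77 kip/in.
Capacity per unit length: φr_n = 0.75 × 0.6 × 90 × (0.707 × 0.4375) = 12.53 kip/in.
13.77 > 12.53 → NOT adequate.

f_max ≈ 13.8 kip/in; NOT adequate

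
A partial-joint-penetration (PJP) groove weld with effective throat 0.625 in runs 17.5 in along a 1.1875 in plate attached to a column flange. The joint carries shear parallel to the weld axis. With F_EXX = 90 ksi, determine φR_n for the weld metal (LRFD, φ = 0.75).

Effective throat (given) t_e = 0.625 in.
A_we = 0.625 × 17.5 = 10.94 in².
F_nw = 0.6 F_EXX = 54 ksi.
φR_n = 0.75 × 54 × 10.94 = 443 kips.

φR_n ≈ 443 kips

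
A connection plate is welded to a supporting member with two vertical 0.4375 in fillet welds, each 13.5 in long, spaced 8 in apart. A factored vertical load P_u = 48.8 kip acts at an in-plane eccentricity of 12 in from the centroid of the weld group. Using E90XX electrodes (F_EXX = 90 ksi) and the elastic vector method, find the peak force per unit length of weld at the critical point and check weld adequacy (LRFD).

f_max ≈ 6.56 kip/in; adequate

Total weld length L_w = 27 in. Treat welds as unit-width lines.
Polar moment about centroid: J = 2[d³/12 + d(b/2)²] = 2[13.5³/12 + 13.5×4²] = 842.1 in³.
Direct shear f_v = P/L_w = 48.8 / 27 = 1.807 kip/in (vertical).
Torsion M = P·e = 48.8 × 12 = 585.6 kip·in.
Critical point at (x, y) = (4, 6.75) from centroid. f_tx = M·y/J = 4.694 kip/in; f_ty = M·x/J = 2.782 kip/in.
Resultant f_max = √[f_tx² + (f_v + f_ty)²] = √[4.694² + (1.807 + 2.782)²] = 6.565 kip/in.
Capacity per unit length: φr_n = 0.75 × 0.6 × 90 × (0.707 × 0.4375) = 12.53 kip/in.
6.565 ≤ 12.53 → adequate.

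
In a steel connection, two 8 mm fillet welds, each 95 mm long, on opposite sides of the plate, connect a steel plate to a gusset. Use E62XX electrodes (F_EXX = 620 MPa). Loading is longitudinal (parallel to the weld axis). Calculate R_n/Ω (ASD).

R_n/Ω ≈ 200 kN

Effective throat t_e = 0.707 × 8 = 5.656 mm.
Total length L = 190 mm; A_we = 5.656 × 190 = 1075 mm².
F_nw = 0.6 F_EXX = 0.6 × 620 = 372 MPa.
R_n = 372 × 1075 × 10⁻³ = 399.8 kN; R_n/Ω = 399.8/2.0 = 199.9 kN.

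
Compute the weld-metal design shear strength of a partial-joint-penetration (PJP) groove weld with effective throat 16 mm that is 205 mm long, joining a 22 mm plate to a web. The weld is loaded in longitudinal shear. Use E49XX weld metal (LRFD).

E49XX → F_EXX = 490 MPa.
Effective throat (given) t_e = 16 mm.
A_we = 16 × 205 = 3280 mm².
F_nw = 0.6 F_EXX = 294 MPa.
φR_n = 0.75 × 294 × 3280 × 10⁻³ = 723.2 kN.

φR_n ≈ 723 kN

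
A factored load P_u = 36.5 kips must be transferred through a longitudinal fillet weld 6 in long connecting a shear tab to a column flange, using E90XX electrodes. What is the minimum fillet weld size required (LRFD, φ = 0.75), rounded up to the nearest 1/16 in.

E90XX → F_EXX = 90 ksi.
Total weld length L = 6 in.
Required throat t_e = P_u / (φ × 0.6 F_EXX × L) = 36.5 / (0.75 × 0.6 × 90 × 6) = 0.1502 in.
Required leg w = t_e / 0.707 = 0.2125 in → use 1/4 in.

w = 1/4 in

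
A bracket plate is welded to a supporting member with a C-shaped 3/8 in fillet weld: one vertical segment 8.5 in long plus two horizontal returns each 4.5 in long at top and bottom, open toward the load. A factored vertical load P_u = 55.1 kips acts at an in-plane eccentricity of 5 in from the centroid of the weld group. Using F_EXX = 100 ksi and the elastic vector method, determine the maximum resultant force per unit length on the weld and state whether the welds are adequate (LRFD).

f_max ≈ 8.26 kip/in; adequate

Total weld length L_w = 17.5 in. Treat welds as unit-width lines.
Centroid: x̄ = 2×4.5×2.25 / 17.5 = 1.157 in from the vertical weld.
Polar moment about centroid: J = I_x + I_y = [8.5³/12 + 2×4.5×4.25²] + [8.5×1.157² + 2(4.5³/12 + 4.5×1.093²)] = 251.1 in³.
Direct shear f_v = P/L_w = 55.1 / 17.5 = 3.149 kip/in (vertical).
Torsion M = P·e = 55.1 × 5 = 275.5 kip·in.
Critical point at (x, y) = (3.343, 4.25) from centroid. f_tx = M·y/J = 4.664 kip/in; f_ty = M·x/J = 3.668 kip/in.
Resultant f_max = √[f_tx² + (f_v + f_ty)²] = √[4.664² + (3.149 + 3.668)²] = 8.26 kip/in.
Capacity per unit length: φr_n = 0.75 × 0.6 × 100 × (0.707 × 0.375) = 11.93 kip/in.
8.26 ≤ 11.93 → adequate.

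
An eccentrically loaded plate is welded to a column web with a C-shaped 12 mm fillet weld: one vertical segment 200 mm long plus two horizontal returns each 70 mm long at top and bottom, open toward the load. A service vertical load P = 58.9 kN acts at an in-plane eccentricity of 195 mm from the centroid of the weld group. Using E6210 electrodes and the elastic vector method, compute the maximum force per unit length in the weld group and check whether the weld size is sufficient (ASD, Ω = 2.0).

f_max ≈ 692 N/mm; adequate

E62XX → F_EXX = 620 MPa.
Total weld length L_w = 340 mm. Treat welds as unit-width lines.
Centroid: x̄ = 2×70×35 / 340 = 14.41 mm from the vertical weld.
Polar moment about centroid: J = I_x + I_y = [200³/12 + 2×70×100²] + [200×14.41² + 2(70³/12 + 70×20.59²)] = 2225000 mm³.
Direct shear f_v = P/L_w = 58.9×10³ / 340 = 173.2 N/mm (vertical).
Torsion M = P·e = 58.9×10³ × 195 = 11486000 N·mm.
Critical point at (x, y) = (55.59, 100) from centroid. f_tx = M·y/J = 516.3 N/mm; f_ty = M·x/J = 287 N/mm.
Resultant f_max = √[f_tx² + (f_v + f_ty)²] = √[516.3² + (173.2 + 287)²] = 691.6 N/mm.
Capacity per unit length: r_n/Ω = (1/2.0) × 0.6 × 620 × (0.707 × 12) = 1578 N/mm.
691.6 ≤ 1578 → adequate.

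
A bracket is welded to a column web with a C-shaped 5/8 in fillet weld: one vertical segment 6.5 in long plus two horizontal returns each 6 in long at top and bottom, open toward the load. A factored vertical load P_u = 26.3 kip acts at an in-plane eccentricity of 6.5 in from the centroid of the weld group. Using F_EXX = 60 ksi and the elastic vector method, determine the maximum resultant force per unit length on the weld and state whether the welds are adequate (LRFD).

Total weld length L_w = 18.5 in. Treat welds as unit-width lines.
Centroid: x̄ = 2×6×3 / 18.5 = 1.946 in from the vertical weld.
Polar moment about centroid: J = I_x + I_y = [6.5³/12 + 2×6×3.25²] + [6.5×1.946² + 2(6³/12 + 6×1.054²)] = 223.6 in³.
Direct shear f_v = P/L_w = 26.3 / 18.5 = 1.422 kip/in (vertical).
Torsion M = P·e = 26.3 × 6.5 = 170.95 kip·in.
Critical point at (x, y) = (4.054, 3.25) from centroid. f_tx = M·y/J = 2.485 kip/in; f_ty = M·x/J = 3.1 kip/in.
Resultant f_max = √[f_tx² + (f_v + f_ty)²] = √[2.485² + (1.422 + 3.1)²] = 5.159 kip/in.
Capacity per unit length: φr_n = 0.75 × 0.6 × 60 × (0.707 × 0.625) = 11.93 kip/in.
5.159 ≤ 11.93 → adequate.

f_max ≈ 5.16 kip/in; adequate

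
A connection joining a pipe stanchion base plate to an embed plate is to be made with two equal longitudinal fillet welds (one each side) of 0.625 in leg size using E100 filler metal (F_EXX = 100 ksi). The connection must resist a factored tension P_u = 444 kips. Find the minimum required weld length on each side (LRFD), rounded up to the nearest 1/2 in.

L = 11.5 in on each side

Throat t_e = 0.707 × 0.625 = 0.4419 in.
φr_n = 0.75 × 0.6 × 100 × 0.4419 = 19.88 kips/in.
L_req = P_u / φr_n = 444 / 19.88 = 22.33 in total.
Per side: 22.33 / 2 = 11.16 in.
Round up → use L = 11.5 in on each side.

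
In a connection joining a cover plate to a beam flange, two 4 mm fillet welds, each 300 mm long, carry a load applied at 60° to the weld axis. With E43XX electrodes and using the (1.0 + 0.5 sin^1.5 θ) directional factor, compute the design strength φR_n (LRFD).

φR_n ≈ 461 kN

E43XX → F_EXX = 430 MPa.
t_e = 0.707 × 4 = 2.828 mm; A_we = 2.828 × 600 = 1697 mm².
Directional factor: 1.0 + 0.5 sin^1.5(60°) = 1.403.
F_nw = 0.6 × 430 × 1.403 = 362 MPa.
φR_n = 0.75 × 362 × 1697 × 10⁻³ = 460.6 kN.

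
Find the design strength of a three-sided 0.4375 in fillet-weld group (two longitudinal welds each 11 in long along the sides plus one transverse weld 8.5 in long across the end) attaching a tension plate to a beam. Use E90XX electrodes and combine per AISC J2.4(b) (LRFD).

φR_n ≈ 394 kips

E90XX → F_EXX = 90 ksi.
t_e = 0.707 × 0.4375 = 0.3093 in.
R_nwl = 0.6 × 90 × 0.3093 × 22 = 367.5 kips (longitudinal, 2 welds).
R_nwt = 0.6 × 90 × 0.3093 × 8.5 = 142 kips (transverse, base value).
(i) R_nwl + R_nwt = 509.4 kips; (ii) 0.85 R_nwl + 1.5 R_nwt = 525.3 kips.
R_n = max = 525.3 kips [governs: (ii)]; φR_n = 394 kips.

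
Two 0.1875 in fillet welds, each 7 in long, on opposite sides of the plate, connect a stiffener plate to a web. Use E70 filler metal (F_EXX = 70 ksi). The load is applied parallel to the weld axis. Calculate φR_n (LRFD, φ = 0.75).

Effective throat t_e = 0.707 × 0.1875 = 0.1326 in.
Total length L = 14 in; A_we = 0.1326 × 14 = 1.856 in².
F_nw = 0.6 F_EXX = 0.6 × 70 = 42 ksi.
φR_n = 0.75 × 42 × 1.856 = 58.46 kip.

φR_n ≈ 58.5 kip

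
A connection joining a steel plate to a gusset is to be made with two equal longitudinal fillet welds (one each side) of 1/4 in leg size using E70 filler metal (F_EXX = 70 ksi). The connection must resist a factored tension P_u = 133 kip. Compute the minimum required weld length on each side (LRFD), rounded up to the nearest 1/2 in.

Throat t_e = 0.707 × 0.25 = 0.1767 in.
φr_n = 0.75 × 0.6 × 70 × 0.1767 = 5.568 kip/in.
L_req = P_u / φr_n = 133 / 5.568 = 23.89 in total.
Per side: 23.89 / 2 = 11.94 in.
Round up → use L = 12 in on each side.

L = 12 in on each side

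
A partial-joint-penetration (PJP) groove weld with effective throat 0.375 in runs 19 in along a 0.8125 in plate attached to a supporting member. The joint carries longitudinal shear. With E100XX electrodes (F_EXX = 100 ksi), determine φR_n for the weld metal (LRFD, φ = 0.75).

Effective throat (given) t_e = 0.375 in.
A_we = 0.375 × 19 = 7.125 in².
F_nw = 0.6 F_EXX = 60 ksi.
φR_n = 0.75 × 60 × 7.125 = 320.6 kips.

φR_n ≈ 321 kips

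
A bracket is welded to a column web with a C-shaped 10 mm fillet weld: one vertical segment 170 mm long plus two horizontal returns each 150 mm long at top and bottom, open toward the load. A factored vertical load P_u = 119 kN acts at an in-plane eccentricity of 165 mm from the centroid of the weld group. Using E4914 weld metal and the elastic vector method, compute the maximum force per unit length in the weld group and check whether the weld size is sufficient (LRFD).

f_max ≈ 905 N/mm; adequate

E49XX → F_EXX = 490 MPa.
Total weld length L_w = 470 mm. Treat welds as unit-width lines.
Centroid: x̄ = 2×150×75 / 470 = 47.87 mm from the vertical weld.
Polar moment about centroid: J = I_x + I_y = [170³/12 + 2×150×85²] + [170×47.87² + 2(150³/12 + 150×27.13²)] = 3750000 mm³.
Direct shear f_v = P/L_w = 119×10³ / 470 = 253.2 N/mm (vertical).
Torsion M = P·e = 119×10³ × 165 = 19635000 N·mm.
Critical point at (x, y) = (102.1, 85) from centroid. f_tx = M·y/J = 445.1 N/mm; f_ty = M·x/J = 534.8 N/mm.
Resultant f_max = √[f_tx² + (f_v + f_ty)²] = √[445.1² + (253.2 + 534.8)²] = 905 N/mm.
Capacity per unit length: φr_n = 0.75 × 0.6 × 490 × (0.707 × 10) = 1559 N/mm.
905 ≤ 1559 → adequate.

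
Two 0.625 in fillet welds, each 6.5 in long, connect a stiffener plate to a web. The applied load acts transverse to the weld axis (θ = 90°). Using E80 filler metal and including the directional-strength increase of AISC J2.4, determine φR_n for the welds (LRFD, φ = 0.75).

φR_n ≈ 310 kips

E80XX → F_EXX = 80 ksi.
t_e = 0.707 × 0.625 = 0.4419 in; A_we = 0.4419 × 13 = 5.744 in².
Directional factor: 1.0 + 0.5 sin^1.5(90°) = 1.5.
F_nw = 0.6 × 80 × 1.5 = 72 ksi.
φR_n = 0.75 × 72 × 5.744 = 310.2 kips.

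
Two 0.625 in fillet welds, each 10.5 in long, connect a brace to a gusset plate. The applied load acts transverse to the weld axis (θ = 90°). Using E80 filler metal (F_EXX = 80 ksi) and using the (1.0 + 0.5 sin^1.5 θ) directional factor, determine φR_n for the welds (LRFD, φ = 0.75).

φR_n ≈ 501 kips

t_e = 0.707 × 0.625 = 0.4419 in; A_we = 0.4419 × 21 = 9.279 in².
Directional factor: 1.0 + 0.5 sin^1.5(90°) = 1.5.
F_nw = 0.6 × 80 × 1.5 = 72 ksi.
φR_n = 0.75 × 72 × 9.279 = 501.1 kips.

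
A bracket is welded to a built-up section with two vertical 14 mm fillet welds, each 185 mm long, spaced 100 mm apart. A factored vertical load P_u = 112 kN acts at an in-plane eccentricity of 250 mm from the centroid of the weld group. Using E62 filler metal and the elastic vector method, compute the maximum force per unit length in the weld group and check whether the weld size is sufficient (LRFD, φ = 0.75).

E62XX → F_EXX = 620 MPa.
Total weld length L_w = 370 mm. Treat welds as unit-width lines.
Polar moment about centroid: J = 2[d³/12 + d(b/2)²] = 2[185³/12 + 185×50²] = 1980000 mm³.
Direct shear f_v = P/L_w = 112×10³ / 370 = 302.7 N/mm (vertical).
Torsion M = P·e = 112×10³ × 250 = 28000000 N·mm.
Critical point at (x, y) = (50, 92.5) from centroid. f_tx = M·y/J = 1308 N/mm; f_ty = M·x/J = 707 N/mm.
Resultant f_max = √[f_tx² + (f_v + f_ty)²] = √[1308² + (302.7 + 707)²] = 1652 N/mm.
Capacity per unit length: φr_n = 0.75 × 0.6 × 620 × (0.707 × 14) = 2762 N/mm.
1652 ≤ 2762 → adequate.

f_max ≈ 1650 N/mm; adequate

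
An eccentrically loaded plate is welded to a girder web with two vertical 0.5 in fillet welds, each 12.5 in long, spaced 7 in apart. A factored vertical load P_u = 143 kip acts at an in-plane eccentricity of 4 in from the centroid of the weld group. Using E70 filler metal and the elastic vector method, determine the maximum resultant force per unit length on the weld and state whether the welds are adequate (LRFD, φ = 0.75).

f_max ≈ 10.5 kip/in; adequate

E70XX → F_EXX = 70 ksi.
Total weld length L_w = 25 in. Treat welds as unit-width lines.
Polar moment about centroid: J = 2[d³/12 + d(b/2)²] = 2[12.5³/12 + 12.5×3.5²] = 631.8 in³.
Direct shear f_v = P/L_w = 143 / 25 = 5.72 kip/in (vertical).
Torsion M = P·e = 143 × 4 = 572 kip·in.
Critical point at (x, y) = (3.5, 6.25) from centroid. f_tx = M·y/J = 5.659 kip/in; f_ty = M·x/J = 3.169 kip/in.
Resultant f_max = √[f_tx² + (f_v + f_ty)²] = √[5.659² + (5.72 + 3.169)²] = 10.54 kip/in.
Capacity per unit length: φr_n = 0.75 × 0.6 × 70 × (0.707 × 0.5) = 11.14 kip/in.
10.54 ≤ 11.14 → adequate.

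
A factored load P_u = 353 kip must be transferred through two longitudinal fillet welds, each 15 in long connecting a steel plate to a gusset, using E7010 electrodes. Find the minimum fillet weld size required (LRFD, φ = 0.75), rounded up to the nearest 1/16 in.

E70XX → F_EXX = 70 ksi.
Total weld length L = 30 in.
Required throat t_e = P_u / (φ × 0.6 F_EXX × L) = 353 / (0.75 × 0.6 × 70 × 30) = 0.3735 in.
Required leg w = t_e / 0.707 = 0.5284 in → use 9/16 in.

w = 9/16 in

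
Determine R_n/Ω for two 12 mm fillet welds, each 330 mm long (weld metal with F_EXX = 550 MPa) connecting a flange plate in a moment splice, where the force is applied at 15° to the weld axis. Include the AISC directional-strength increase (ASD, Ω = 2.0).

t_e = 0.707 × 12 = 8.484 mm; A_we = 8.484 × 660 = 5599 mm².
Directional factor: 1.0 + 0.5 sin^1.5(15°) = 1.066.
F_nw = 0.6 × 550 × 1.066 = 351.7 MPa.
R_n/Ω = (351.7 × 5599) / 2.0 × 10⁻³ = 984.7 kN.

R_n/Ω ≈ 985 kN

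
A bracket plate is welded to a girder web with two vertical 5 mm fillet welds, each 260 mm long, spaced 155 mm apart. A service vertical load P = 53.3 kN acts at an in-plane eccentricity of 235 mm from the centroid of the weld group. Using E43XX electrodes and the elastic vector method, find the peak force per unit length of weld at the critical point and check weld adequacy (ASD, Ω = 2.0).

E43XX → F_EXX = 430 MPa.
Total weld length L_w = 520 mm. Treat welds as unit-width lines.
Polar moment about centroid: J = 2[d³/12 + d(b/2)²] = 2[260³/12 + 260×77.5²] = 6053000 mm³.
Direct shear f_v = P/L_w = 53.3×10³ / 520 = 102.5 N/mm (vertical).
Torsion M = P·e = 53.3×10³ × 235 = 12526000 N·mm.
Critical point at (x, y) = (77.5, 130) from centroid. f_tx = M·y/J = 269 N/mm; f_ty = M·x/J = 160.4 N/mm.
Resultant f_max = √[f_tx² + (f_v + f_ty)²] = √[269² + (102.5 + 160.4)²] = 376.1 N/mm.
Capacity per unit length: r_n/Ω = (1/2.0) × 0.6 × 430 × (0.707 × 5) = 456 N/mm.
376.1 ≤ 456 → adequate.

f_max ≈ 376 N/mm; adequate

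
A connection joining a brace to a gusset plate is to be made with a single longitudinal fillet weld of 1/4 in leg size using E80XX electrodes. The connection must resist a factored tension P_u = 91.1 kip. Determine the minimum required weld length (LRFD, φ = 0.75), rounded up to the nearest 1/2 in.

L = 14.5 in

E80XX → F_EXX = 80 ksi.
Throat t_e = 0.707 × 0.25 = 0.1767 in.
φr_n = 0.75 × 0.6 × 80 × 0.1767 = 6.363 kip/in.
L_req = P_u / φr_n = 91.1 / 6.363 = 14.32 in total.
Round up → use L = 14.5 in.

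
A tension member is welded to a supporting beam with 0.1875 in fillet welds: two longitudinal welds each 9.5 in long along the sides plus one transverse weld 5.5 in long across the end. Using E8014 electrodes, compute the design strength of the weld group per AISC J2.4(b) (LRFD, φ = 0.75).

E80XX → F_EXX = 80 ksi.
t_e = 0.707 × 0.1875 = 0.1326 in.
R_nwl = 0.6 × 80 × 0.1326 × 19 = 120.9 kip (longitudinal, 2 welds).
R_nwt = 0.6 × 80 × 0.1326 × 5.5 = 35 kip (transverse, base value).
(i) R_nwl + R_nwt = 155.9 kip; (ii) 0.85 R_nwl + 1.5 R_nwt = 155.3 kip.
R_n = max = 155.9 kip [governs: (i)]; φR_n = 116.9 kip.

φR_n ≈ 117 kip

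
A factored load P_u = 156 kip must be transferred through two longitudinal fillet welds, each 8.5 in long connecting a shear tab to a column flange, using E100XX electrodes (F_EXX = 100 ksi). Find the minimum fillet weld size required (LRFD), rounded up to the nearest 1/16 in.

Total weld length L = 17 in.
Required throat t_e = P_u / (φ × 0.6 F_EXX × L) = 156 / (0.75 × 0.6 × 100 × 17) = 0.2039 in.
Required leg w = t_e / 0.707 = 0.2884 in → use 5/16 in.

w = 5/16 in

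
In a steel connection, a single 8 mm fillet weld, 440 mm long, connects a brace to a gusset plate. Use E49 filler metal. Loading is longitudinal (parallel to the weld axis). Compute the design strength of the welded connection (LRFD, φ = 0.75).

φR_n ≈ 549 kN

E49XX → F_EXX = 490 MPa.
Effective throat t_e = 0.707 × 8 = 5.656 mm.
Total length L = 440 mm; A_we = 5.656 × 440 = 2489 mm².
F_nw = 0.6 F_EXX = 0.6 × 490 = 294 MPa.
φR_n = 0.75 × 294 × 2489 × 10⁻³ = 548.7 kN.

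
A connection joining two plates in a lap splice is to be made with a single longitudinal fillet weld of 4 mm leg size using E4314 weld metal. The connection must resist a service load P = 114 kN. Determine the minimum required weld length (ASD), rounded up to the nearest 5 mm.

L = 315 mm

E43XX → F_EXX = 430 MPa.
Throat t_e = 0.707 × 4 = 2.828 mm.
r_n/Ω = (0.6 × 430 × 2.828) / 2.0 = 364.8 N/mm = 0.3648 kN/mm.
L_req = P / (r_n/Ω) = 114 / 0.3648 = 312.5 mm total.
Round up → use L = 315 mm.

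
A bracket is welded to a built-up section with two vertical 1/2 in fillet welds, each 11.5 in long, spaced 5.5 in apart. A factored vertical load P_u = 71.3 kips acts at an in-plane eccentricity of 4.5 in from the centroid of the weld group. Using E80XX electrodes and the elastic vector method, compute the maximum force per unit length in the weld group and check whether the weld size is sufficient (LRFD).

f_max ≈ 6.73 kip/in; adequate

E80XX → F_EXX = 80 ksi.
Total weld length L_w = 23 in. Treat welds as unit-width lines.
Polar moment about centroid: J = 2[d³/12 + d(b/2)²] = 2[11.5³/12 + 11.5×2.75²] = 427.4 in³.
Direct shear f_v = P/L_w = 71.3 / 23 = 3.1 kip/in (vertical).
Torsion M = P·e = 71.3 × 4.5 = 320.85 kip·in.
Critical point at (x, y) = (2.75, 5.75) from centroid. f_tx = M·y/J = 4.316 kip/in; f_ty = M·x/J = 2.064 kip/in.
Resultant f_max = √[f_tx² + (f_v + f_ty)²] = √[4.316² + (3.1 + 2.064)²] = 6.731 kip/in.
Capacity per unit length: φr_n = 0.75 × 0.6 × 80 × (0.707 × 0.5) = 12.73 kip/in.
6.731 ≤ 12.73 → adequate.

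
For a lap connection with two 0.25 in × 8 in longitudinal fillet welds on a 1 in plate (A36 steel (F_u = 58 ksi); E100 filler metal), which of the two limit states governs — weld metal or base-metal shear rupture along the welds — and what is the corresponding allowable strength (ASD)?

E100XX → F_EXX = 100 ksi.
t_e = 0.707 × 0.25 = 0.1767 in; L = 16 in.
Weld metal: R_n/Ω = (1/2.0) × 0.6 × 100 × 0.1767 × 16 = 84.84 kips.
Base metal (shear rupture): R_n/Ω = (1/2.0) × 0.6 × 58 × 1 × 16 = 278.4 kips.
Governing: weld metal.

R_n/Ω ≈ 84.8 kips (weld metal governs)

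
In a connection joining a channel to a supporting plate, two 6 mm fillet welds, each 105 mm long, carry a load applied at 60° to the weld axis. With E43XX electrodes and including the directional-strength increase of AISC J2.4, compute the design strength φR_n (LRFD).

E43XX → F_EXX = 430 MPa.
t_e = 0.707 × 6 = 4.242 mm; A_we = 4.242 × 210 = 890.8 mm².
Directional factor: 1.0 + 0.5 sin^1.5(60°) = 1.403.
F_nw = 0.6 × 430 × 1.403 = 362 MPa.
φR_n = 0.75 × 362 × 890.8 × 10⁻³ = 241.8 kN.

φR_n ≈ 242 kN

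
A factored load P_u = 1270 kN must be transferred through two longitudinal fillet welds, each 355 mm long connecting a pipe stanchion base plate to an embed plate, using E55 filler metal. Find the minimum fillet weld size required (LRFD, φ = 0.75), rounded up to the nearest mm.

E55XX → F_EXX = 550 MPa.
Total weld length L = 710 mm.
Required throat t_e = P_u / (φ × 0.6 F_EXX × L) = 1270 / (0.75 × 0.6 × 550 × 710 × 10⁻³) = 7.227 mm.
Required leg w = t_e / 0.707 = 10.22 mm → use 11 mm.

w = 11 mm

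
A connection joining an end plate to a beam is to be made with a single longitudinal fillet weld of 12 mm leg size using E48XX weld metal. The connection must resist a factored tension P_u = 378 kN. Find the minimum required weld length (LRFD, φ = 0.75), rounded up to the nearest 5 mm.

L = 210 mm

E48XX → F_EXX = 480 MPa.
Throat t_e = 0.707 × 12 = 8.484 mm.
φr_n = 0.75 × 0.6 × 480 × 8.484 × 10⁻³ = 1.833 kN/mm.
L_req = P_u / φr_n = 378 / 1.833 = 206.3 mm total.
Round up → use L = 210 mm.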